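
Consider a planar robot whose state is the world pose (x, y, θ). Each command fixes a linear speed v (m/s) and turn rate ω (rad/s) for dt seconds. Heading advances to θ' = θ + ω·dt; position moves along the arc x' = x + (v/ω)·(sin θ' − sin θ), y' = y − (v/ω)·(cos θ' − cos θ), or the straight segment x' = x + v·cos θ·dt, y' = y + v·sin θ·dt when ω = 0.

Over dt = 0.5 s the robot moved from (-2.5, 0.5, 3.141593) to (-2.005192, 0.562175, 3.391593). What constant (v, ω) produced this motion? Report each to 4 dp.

v = -1.0000, ω = 0.5000

Δθ = 3.391593 − 3.141593 = 0.250000
ω = Δθ/dt = 0.250000/0.5 = 0.5000
R = Δx/(sin θ' − sin θ) = -2.0000
v = R·ω = -2.0000·0.5000 = -1.0000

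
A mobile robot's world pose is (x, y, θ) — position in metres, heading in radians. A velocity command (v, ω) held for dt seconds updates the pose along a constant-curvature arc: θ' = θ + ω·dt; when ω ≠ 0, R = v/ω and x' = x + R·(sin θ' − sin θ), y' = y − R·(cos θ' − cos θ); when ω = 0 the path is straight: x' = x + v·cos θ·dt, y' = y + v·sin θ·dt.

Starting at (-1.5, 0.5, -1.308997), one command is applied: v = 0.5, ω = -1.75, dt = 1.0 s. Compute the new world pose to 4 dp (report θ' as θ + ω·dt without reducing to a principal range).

θ' = -1.3090 + -1.75·1.0 = -3.0590
R = v/ω = 0.5/-1.75 = -0.2857
x' = -1.5 + -0.2857·(sin -3.0590 − sin -1.3090) = -1.7524
y' = 0.5 − -0.2857·(cos -3.0590 − cos -1.3090) = 0.1413

(-1.7524, 0.1413, -3.0590)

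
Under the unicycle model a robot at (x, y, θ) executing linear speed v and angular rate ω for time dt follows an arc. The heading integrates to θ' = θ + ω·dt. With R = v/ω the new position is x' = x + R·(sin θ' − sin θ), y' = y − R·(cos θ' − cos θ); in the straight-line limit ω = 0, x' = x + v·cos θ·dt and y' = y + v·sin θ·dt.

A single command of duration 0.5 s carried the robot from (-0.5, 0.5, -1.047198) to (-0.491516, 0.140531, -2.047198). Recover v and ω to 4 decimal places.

v = 0.7500, ω = -2.0000

Δθ = -2.047198 − -1.047198 = -1.000000
ω = Δθ/dt = -1.000000/0.5 = -2.0000
R = −Δy/(cos θ' − cos θ) = -0.3750
v = R·ω = -0.3750·-2.0000 = 0.7500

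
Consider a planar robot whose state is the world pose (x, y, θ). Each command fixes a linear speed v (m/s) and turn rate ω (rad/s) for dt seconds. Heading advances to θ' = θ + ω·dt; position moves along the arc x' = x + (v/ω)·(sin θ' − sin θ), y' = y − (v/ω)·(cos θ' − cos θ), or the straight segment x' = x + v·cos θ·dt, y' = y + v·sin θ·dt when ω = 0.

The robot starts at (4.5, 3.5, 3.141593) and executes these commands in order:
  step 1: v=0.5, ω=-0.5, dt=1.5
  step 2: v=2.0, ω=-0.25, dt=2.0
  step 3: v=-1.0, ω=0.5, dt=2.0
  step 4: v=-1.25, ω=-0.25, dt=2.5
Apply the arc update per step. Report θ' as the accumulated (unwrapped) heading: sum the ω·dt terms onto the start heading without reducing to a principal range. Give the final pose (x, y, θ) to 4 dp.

(5.6835, 4.1525, 2.2666)

step 1: θ'=2.3916 (R=-1.0000) → pose (3.8184, 3.7683, 2.3916)
step 2: θ'=1.8916 (R=-8.0000) → pose (1.6796, 7.0992, 1.8916)
step 3: θ'=2.8916 (R=-2.0000) → pose (3.0828, 5.7921, 2.8916)
step 4: θ'=2.2666 (R=5.0000) → pose (5.6835, 4.1525, 2.2666)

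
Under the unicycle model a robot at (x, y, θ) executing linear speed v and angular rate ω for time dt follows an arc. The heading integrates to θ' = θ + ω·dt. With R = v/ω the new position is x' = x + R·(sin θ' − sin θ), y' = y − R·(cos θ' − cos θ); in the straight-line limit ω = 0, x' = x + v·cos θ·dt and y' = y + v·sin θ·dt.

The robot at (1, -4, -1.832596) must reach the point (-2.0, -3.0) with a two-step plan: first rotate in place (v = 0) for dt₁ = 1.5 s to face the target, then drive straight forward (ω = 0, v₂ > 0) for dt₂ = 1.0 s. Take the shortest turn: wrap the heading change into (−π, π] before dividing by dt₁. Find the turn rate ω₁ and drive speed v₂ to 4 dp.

ω₁ = -1.0872, v₂ = 3.1623

heading to target = atan2(-3−-4, -2−1) = 2.8198
Δθ = wrap(2.8198 − -1.8326) = -1.6307; ω₁ = Δθ/dt₁ = -1.0872
distance = √((-2−1)² + (-3−-4)²) = 3.1623; v₂ = distance/dt₂ = 3.1623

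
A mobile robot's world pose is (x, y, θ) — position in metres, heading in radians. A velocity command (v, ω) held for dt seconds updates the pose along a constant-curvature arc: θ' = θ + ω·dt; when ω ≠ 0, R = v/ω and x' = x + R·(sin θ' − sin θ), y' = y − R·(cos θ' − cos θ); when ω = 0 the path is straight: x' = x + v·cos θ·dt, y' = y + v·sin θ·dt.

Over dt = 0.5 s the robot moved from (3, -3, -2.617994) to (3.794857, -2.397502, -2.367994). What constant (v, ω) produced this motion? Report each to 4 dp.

Δθ = -2.367994 − -2.617994 = 0.250000
ω = Δθ/dt = 0.250000/0.5 = 0.5000
R = Δx/(sin θ' − sin θ) = -4.0000
v = R·ω = -4.0000·0.5000 = -2.0000

v = -2.0000, ω = 0.5000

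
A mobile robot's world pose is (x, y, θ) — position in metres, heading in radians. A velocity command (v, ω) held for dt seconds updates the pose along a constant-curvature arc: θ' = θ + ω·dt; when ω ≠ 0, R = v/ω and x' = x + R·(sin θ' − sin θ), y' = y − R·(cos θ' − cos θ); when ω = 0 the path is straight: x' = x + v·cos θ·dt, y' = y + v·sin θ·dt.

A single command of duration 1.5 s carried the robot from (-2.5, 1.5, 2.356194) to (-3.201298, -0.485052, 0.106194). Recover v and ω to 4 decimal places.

v = -1.7500, ω = -1.5000

Δθ = 0.106194 − 2.356194 = -2.250000
ω = Δθ/dt = -2.250000/1.5 = -1.5000
R = −Δy/(cos θ' − cos θ) = 1.1667
v = R·ω = 1.1667·-1.5000 = -1.7500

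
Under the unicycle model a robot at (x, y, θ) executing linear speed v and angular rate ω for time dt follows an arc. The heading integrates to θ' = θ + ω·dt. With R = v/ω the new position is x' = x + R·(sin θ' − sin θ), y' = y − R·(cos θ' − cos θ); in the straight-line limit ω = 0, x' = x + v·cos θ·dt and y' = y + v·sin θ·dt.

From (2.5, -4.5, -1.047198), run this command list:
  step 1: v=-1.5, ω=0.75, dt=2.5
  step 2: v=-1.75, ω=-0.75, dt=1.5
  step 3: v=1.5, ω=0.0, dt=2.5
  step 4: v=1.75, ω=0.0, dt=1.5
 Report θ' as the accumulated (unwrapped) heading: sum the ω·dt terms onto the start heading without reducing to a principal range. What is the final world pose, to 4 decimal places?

step 1: θ'=0.8278 (R=-2.0000) → pose (-0.7049, -4.1470, 0.8278)
step 2: θ'=-0.2972 (R=2.3333) → pose (-3.1066, -4.7996, -0.2972)
step 3: θ'=-0.2972 (straight) → pose (0.4790, -5.8977, -0.2972)
step 4: θ'=-0.2972 (straight) → pose (2.9889, -6.6664, -0.2972)

(2.9889, -6.6664, -0.2972)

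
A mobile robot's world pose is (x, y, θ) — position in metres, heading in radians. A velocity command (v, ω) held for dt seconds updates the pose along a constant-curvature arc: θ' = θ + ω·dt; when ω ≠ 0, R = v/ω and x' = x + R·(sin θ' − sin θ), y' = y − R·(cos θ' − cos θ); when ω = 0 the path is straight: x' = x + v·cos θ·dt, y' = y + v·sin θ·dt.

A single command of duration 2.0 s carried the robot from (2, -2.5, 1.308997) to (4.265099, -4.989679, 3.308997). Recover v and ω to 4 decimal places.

v = -2.0000, ω = 1.0000

Δθ = 3.308997 − 1.308997 = 2.000000
ω = Δθ/dt = 2.000000/2.0 = 1.0000
R = −Δy/(cos θ' − cos θ) = -2.0000
v = R·ω = -2.0000·1.0000 = -2.0000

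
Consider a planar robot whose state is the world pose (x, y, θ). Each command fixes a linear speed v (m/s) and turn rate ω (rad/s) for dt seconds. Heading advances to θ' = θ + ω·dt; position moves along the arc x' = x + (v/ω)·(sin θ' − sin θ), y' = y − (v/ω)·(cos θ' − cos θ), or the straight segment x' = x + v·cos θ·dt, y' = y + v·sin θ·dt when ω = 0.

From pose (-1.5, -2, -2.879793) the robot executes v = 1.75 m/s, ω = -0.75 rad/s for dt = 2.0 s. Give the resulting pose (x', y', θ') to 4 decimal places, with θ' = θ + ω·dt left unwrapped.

(-4.3094, -0.5080, -4.3798)

θ' = -2.8798 + -0.75·2.0 = -4.3798
R = v/ω = 1.75/-0.75 = -2.3333
x' = -1.5 + -2.3333·(sin -4.3798 − sin -2.8798) = -4.3094
y' = -2 − -2.3333·(cos -4.3798 − cos -2.8798) = -0.5080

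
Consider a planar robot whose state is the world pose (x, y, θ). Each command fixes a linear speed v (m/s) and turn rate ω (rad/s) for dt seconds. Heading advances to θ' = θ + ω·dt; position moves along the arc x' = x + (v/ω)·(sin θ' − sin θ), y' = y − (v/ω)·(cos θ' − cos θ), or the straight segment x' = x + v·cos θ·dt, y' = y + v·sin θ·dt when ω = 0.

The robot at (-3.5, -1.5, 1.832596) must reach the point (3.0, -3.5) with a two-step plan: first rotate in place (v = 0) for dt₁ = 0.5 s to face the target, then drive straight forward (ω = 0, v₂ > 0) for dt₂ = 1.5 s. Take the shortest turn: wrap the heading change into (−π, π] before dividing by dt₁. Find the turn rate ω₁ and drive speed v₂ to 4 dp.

heading to target = atan2(-3.5−-1.5, 3−-3.5) = -0.2985
Δθ = wrap(-0.2985 − 1.8326) = -2.1311; ω₁ = Δθ/dt₁ = -4.2622
distance = √((3−-3.5)² + (-3.5−-1.5)²) = 6.8007; v₂ = distance/dt₂ = 4.5338

ω₁ = -4.2622, v₂ = 4.5338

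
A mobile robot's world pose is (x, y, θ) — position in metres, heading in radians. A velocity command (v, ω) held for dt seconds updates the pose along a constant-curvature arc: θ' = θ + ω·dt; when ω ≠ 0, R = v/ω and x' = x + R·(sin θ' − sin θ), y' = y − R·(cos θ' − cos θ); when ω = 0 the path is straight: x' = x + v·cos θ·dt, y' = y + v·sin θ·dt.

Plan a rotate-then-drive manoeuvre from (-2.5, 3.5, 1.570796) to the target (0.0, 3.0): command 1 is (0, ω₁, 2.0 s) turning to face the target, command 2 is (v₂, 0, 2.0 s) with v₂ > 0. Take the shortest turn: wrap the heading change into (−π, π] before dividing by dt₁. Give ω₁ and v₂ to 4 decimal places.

ω₁ = -0.8841, v₂ = 1.2748

heading to target = atan2(3−3.5, 0−-2.5) = -0.1974
Δθ = wrap(-0.1974 − 1.5708) = -1.7682; ω₁ = Δθ/dt₁ = -0.8841
distance = √((0−-2.5)² + (3−3.5)²) = 2.5495; v₂ = distance/dt₂ = 1.2748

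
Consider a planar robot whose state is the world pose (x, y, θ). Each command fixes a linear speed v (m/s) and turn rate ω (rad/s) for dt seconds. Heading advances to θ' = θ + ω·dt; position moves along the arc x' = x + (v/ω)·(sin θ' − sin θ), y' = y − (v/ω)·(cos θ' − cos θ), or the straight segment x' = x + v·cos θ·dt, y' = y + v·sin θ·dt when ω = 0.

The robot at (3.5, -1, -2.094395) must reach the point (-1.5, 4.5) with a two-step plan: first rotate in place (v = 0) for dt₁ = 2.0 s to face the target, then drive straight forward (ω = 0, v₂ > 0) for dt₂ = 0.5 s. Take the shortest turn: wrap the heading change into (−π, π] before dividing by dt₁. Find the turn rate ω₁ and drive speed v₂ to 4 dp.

ω₁ = -0.9401, v₂ = 14.8661

heading to target = atan2(4.5−-1, -1.5−3.5) = 2.3086
Δθ = wrap(2.3086 − -2.0944) = -1.8802; ω₁ = Δθ/dt₁ = -0.9401
distance = √((-1.5−3.5)² + (4.5−-1)²) = 7.4330; v₂ = distance/dt₂ = 14.8661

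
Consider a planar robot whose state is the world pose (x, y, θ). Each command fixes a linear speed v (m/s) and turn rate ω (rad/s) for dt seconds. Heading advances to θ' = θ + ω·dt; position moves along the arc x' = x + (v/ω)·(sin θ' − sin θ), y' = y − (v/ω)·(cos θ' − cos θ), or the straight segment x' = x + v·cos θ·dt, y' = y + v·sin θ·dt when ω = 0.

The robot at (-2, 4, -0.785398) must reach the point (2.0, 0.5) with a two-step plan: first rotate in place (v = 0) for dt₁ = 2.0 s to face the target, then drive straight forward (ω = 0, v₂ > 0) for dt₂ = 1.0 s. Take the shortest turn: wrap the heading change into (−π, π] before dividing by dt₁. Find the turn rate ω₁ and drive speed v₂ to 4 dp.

heading to target = atan2(0.5−4, 2−-2) = -0.7188
Δθ = wrap(-0.7188 − -0.7854) = 0.0666; ω₁ = Δθ/dt₁ = 0.0333
distance = √((2−-2)² + (0.5−4)²) = 5.3151; v₂ = distance/dt₂ = 5.3151

ω₁ = 0.0333, v₂ = 5.3151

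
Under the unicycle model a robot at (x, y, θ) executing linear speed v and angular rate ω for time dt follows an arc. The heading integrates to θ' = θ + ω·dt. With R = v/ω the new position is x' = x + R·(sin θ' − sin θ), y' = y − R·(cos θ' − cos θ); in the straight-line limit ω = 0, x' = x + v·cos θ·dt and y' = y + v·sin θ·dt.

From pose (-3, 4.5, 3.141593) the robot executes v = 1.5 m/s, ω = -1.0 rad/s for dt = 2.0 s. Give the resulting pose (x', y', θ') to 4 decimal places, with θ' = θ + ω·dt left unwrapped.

(-4.3639, 6.6242, 1.1416)

θ' = 3.1416 + -1.0·2.0 = 1.1416
R = v/ω = 1.5/-1.0 = -1.5000
x' = -3 + -1.5000·(sin 1.1416 − sin 3.1416) = -4.3639
y' = 4.5 − -1.5000·(cos 1.1416 − cos 3.1416) = 6.6242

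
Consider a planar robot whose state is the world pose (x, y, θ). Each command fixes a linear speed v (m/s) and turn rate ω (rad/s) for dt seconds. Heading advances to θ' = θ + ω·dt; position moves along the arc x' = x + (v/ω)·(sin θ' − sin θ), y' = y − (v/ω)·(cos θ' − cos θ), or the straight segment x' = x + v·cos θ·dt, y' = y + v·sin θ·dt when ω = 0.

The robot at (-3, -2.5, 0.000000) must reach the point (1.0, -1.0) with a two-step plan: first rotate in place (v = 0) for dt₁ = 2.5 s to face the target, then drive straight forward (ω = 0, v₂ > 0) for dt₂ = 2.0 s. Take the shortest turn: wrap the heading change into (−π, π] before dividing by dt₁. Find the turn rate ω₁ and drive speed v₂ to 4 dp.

ω₁ = 0.1435, v₂ = 2.1360

heading to target = atan2(-1−-2.5, 1−-3) = 0.3588
Δθ = wrap(0.3588 − 0.0000) = 0.3588; ω₁ = Δθ/dt₁ = 0.1435
distance = √((1−-3)² + (-1−-2.5)²) = 4.2720; v₂ = distance/dt₂ = 2.1360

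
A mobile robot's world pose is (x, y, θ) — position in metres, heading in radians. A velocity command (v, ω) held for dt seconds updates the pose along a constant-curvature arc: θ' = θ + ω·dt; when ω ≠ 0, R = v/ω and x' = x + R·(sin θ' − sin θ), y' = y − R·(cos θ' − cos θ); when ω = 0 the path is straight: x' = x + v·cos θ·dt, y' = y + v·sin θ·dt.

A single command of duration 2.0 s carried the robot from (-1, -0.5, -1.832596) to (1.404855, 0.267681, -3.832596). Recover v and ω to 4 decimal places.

Δθ = -3.832596 − -1.832596 = -2.000000
ω = Δθ/dt = -2.000000/2.0 = -1.0000
R = Δx/(sin θ' − sin θ) = 1.5000
v = R·ω = 1.5000·-1.0000 = -1.5000

v = -1.5000, ω = -1.0000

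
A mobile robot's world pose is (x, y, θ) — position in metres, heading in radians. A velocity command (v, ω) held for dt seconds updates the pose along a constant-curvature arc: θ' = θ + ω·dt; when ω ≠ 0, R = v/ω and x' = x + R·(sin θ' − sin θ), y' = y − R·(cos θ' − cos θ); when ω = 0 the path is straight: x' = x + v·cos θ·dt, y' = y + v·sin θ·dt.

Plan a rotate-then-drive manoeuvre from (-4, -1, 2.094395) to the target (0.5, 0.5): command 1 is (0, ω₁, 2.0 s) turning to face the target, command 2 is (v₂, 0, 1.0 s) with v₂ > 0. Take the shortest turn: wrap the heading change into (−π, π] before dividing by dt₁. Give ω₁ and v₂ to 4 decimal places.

heading to target = atan2(0.5−-1, 0.5−-4) = 0.3218
Δθ = wrap(0.3218 − 2.0944) = -1.7726; ω₁ = Δθ/dt₁ = -0.8863
distance = √((0.5−-4)² + (0.5−-1)²) = 4.7434; v₂ = distance/dt₂ = 4.7434

ω₁ = -0.8863, v₂ = 4.7434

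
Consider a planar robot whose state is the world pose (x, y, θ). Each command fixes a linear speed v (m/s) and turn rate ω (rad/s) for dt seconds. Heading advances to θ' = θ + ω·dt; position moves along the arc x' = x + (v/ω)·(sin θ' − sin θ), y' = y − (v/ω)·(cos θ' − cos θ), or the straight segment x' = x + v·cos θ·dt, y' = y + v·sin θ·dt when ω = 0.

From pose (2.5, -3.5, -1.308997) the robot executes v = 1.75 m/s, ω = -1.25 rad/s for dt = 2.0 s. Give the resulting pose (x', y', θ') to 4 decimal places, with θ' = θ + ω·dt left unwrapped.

θ' = -1.3090 + -1.25·2.0 = -3.8090
R = v/ω = 1.75/-1.25 = -1.4000
x' = 2.5 + -1.4000·(sin -3.8090 − sin -1.3090) = 0.2812
y' = -3.5 − -1.4000·(cos -3.8090 − cos -1.3090) = -4.9619

(0.2812, -4.9619, -3.8090)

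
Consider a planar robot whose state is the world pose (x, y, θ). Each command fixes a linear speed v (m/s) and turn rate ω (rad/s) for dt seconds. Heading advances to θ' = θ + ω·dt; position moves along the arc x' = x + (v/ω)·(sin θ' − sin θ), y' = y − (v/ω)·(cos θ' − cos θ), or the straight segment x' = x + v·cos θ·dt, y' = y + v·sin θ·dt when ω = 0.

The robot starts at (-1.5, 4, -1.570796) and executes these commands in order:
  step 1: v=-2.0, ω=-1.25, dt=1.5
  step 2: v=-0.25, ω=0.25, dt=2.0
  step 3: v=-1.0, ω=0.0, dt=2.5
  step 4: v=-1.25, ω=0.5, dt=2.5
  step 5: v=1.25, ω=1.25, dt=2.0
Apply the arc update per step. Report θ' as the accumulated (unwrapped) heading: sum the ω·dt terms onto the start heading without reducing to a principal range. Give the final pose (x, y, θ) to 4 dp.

step 1: θ'=-3.4458 (R=1.6000) → pose (0.5793, 5.5265, -3.4458)
step 2: θ'=-2.9458 (R=-1.0000) → pose (1.0733, 5.4997, -2.9458)
step 3: θ'=-2.9458 (straight) → pose (3.5256, 5.9861, -2.9458)
step 4: θ'=-1.6958 (R=-2.5000) → pose (5.5197, 8.1266, -1.6958)
step 5: θ'=0.8042 (R=1.0000) → pose (7.2322, 7.3083, 0.8042)

(7.2322, 7.3083, 0.8042)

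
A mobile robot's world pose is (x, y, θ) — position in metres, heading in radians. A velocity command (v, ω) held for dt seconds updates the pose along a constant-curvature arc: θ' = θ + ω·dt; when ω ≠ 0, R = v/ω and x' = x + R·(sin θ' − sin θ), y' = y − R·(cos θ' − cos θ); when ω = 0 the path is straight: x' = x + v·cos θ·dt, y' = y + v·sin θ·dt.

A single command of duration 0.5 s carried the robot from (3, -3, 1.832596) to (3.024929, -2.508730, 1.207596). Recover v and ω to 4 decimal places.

v = 1.0000, ω = -1.2500

Δθ = 1.207596 − 1.832596 = -0.625000
ω = Δθ/dt = -0.625000/0.5 = -1.2500
R = −Δy/(cos θ' − cos θ) = -0.8000
v = R·ω = -0.8000·-1.2500 = 1.0000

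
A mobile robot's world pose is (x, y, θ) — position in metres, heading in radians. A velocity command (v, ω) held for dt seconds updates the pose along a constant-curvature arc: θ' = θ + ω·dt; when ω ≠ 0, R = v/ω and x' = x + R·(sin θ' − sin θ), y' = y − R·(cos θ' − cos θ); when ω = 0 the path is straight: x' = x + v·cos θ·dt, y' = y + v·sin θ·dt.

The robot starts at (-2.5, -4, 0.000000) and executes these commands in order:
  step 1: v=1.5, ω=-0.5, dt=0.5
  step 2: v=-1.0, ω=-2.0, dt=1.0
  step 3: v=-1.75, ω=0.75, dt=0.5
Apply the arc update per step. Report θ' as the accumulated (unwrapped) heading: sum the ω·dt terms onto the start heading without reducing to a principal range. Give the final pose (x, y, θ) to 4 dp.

step 1: θ'=-0.2500 (R=-3.0000) → pose (-1.7578, -4.0933, -0.2500)
step 2: θ'=-2.2500 (R=0.5000) → pose (-2.0231, -3.2947, -2.2500)
step 3: θ'=-1.8750 (R=-2.3333) → pose (-1.6124, -2.5279, -1.8750)

(-1.6124, -2.5279, -1.8750)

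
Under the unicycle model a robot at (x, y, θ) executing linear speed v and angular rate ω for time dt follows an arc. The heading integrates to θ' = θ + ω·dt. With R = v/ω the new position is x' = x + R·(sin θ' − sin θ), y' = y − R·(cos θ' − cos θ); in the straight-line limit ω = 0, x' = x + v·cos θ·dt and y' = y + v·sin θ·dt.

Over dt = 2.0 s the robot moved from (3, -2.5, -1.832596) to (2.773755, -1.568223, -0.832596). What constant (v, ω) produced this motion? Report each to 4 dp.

Δθ = -0.832596 − -1.832596 = 1.000000
ω = Δθ/dt = 1.000000/2.0 = 0.5000
R = −Δy/(cos θ' − cos θ) = -1.0000
v = R·ω = -1.0000·0.5000 = -0.5000

v = -0.5000, ω = 0.5000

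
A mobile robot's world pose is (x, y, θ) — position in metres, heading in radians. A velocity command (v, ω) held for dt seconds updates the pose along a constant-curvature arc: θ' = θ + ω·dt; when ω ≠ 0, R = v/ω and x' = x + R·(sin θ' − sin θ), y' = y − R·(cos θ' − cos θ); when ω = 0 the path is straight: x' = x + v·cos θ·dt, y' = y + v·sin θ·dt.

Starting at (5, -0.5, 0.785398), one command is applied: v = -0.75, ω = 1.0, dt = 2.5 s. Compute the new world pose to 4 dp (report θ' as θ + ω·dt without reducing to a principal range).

θ' = 0.7854 + 1.0·2.5 = 3.2854
R = v/ω = -0.75/1.0 = -0.7500
x' = 5 + -0.7500·(sin 3.2854 − sin 0.7854) = 5.6378
y' = -0.5 − -0.7500·(cos 3.2854 − cos 0.7854) = -1.7726

(5.6378, -1.7726, 3.2854)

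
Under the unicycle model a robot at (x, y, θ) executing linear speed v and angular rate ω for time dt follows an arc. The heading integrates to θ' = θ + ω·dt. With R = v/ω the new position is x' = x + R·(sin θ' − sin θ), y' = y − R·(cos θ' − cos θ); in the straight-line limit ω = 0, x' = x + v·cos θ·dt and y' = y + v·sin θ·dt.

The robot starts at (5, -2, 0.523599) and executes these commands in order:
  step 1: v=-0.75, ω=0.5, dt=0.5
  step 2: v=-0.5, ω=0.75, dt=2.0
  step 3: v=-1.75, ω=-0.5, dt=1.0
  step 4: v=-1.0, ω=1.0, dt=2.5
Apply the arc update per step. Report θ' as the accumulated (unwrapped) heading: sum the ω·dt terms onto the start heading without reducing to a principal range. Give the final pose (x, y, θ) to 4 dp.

(7.3015, -4.9145, 4.2736)

step 1: θ'=0.7736 (R=-1.5000) → pose (4.7019, -2.2259, 0.7736)
step 2: θ'=2.2736 (R=-0.6667) → pose (4.6590, -3.1338, 2.2736)
step 3: θ'=1.7736 (R=3.5000) → pose (5.4167, -4.6911, 1.7736)
step 4: θ'=4.2736 (R=-1.0000) → pose (7.3015, -4.9145, 4.2736)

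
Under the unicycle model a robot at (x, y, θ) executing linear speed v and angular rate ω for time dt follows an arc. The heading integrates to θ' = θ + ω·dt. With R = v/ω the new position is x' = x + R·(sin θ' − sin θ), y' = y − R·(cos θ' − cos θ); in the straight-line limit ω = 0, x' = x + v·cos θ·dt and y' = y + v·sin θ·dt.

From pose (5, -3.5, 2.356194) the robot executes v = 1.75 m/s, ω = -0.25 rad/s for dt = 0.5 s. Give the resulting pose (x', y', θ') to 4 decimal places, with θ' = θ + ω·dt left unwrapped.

(4.4215, -2.8443, 2.2312)

θ' = 2.3562 + -0.25·0.5 = 2.2312
R = v/ω = 1.75/-0.25 = -7.0000
x' = 5 + -7.0000·(sin 2.2312 − sin 2.3562) = 4.4215
y' = -3.5 − -7.0000·(cos 2.2312 − cos 2.3562) = -2.8443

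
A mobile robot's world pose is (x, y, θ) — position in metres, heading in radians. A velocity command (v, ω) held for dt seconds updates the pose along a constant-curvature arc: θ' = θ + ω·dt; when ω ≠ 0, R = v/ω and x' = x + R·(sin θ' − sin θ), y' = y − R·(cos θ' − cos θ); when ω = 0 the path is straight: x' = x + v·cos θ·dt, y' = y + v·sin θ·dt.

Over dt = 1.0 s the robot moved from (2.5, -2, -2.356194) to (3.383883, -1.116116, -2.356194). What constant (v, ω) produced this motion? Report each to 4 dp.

v = -1.2500, ω = 0.0000

Δθ = -2.356194 − -2.356194 = 0.000000
ω = Δθ/dt = 0.000000/1.0 = 0.0000
ω = 0 → v = (Δx·cos θ + Δy·sin θ)/dt = -1.2500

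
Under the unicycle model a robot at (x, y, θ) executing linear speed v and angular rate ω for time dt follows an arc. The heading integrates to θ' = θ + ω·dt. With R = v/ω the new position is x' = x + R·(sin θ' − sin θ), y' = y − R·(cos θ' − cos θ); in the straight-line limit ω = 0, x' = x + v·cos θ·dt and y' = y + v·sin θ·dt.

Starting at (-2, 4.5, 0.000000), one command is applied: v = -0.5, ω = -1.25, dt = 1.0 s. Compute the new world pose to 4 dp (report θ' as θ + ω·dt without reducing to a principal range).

θ' = 0.0000 + -1.25·1.0 = -1.2500
R = v/ω = -0.5/-1.25 = 0.4000
x' = -2 + 0.4000·(sin -1.2500 − sin 0.0000) = -2.3796
y' = 4.5 − 0.4000·(cos -1.2500 − cos 0.0000) = 4.7739

(-2.3796, 4.7739, -1.2500)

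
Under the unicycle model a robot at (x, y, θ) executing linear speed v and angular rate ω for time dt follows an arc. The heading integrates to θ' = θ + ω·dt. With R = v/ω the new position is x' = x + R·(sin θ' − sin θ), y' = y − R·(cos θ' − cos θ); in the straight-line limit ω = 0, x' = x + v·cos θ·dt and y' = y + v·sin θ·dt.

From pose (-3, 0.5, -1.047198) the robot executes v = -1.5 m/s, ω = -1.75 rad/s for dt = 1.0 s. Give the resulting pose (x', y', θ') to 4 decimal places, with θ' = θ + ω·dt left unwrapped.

(-2.5471, 1.7354, -2.7972)

θ' = -1.0472 + -1.75·1.0 = -2.7972
R = v/ω = -1.5/-1.75 = 0.8571
x' = -3 + 0.8571·(sin -2.7972 − sin -1.0472) = -2.5471
y' = 0.5 − 0.8571·(cos -2.7972 − cos -1.0472) = 1.7354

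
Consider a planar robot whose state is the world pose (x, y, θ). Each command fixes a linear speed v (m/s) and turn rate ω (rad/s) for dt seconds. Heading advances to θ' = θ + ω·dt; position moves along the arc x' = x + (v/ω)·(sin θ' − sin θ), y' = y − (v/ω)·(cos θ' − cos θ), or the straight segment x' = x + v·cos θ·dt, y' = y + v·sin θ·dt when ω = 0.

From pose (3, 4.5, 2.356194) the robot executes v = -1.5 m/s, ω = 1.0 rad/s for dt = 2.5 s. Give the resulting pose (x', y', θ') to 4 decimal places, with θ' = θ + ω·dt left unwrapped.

(5.5452, 5.7756, 4.8562)

θ' = 2.3562 + 1.0·2.5 = 4.8562
R = v/ω = -1.5/1.0 = -1.5000
x' = 3 + -1.5000·(sin 4.8562 − sin 2.3562) = 5.5452
y' = 4.5 − -1.5000·(cos 4.8562 − cos 2.3562) = 5.7756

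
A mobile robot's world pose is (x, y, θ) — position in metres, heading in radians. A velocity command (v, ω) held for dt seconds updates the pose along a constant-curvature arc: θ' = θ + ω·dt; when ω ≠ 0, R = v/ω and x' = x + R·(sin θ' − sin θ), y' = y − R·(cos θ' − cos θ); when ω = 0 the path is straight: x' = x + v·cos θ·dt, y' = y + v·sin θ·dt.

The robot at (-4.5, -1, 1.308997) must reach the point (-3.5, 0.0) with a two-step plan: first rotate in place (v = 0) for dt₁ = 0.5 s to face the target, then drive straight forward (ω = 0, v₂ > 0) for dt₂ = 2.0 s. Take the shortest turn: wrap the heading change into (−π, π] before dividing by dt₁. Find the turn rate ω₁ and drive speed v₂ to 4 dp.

heading to target = atan2(0−-1, -3.5−-4.5) = 0.7854
Δθ = wrap(0.7854 − 1.3090) = -0.5236; ω₁ = Δθ/dt₁ = -1.0472
distance = √((-3.5−-4.5)² + (0−-1)²) = 1.4142; v₂ = distance/dt₂ = 0.7071

ω₁ = -1.0472, v₂ = 0.7071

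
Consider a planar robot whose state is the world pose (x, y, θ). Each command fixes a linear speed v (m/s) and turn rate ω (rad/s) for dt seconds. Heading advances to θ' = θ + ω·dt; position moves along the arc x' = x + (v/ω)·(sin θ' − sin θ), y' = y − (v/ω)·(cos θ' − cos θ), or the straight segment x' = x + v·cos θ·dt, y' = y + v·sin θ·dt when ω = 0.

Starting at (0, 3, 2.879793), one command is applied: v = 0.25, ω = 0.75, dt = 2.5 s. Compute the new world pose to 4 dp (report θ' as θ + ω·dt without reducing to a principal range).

(-0.4193, 2.6639, 4.7548)

θ' = 2.8798 + 0.75·2.5 = 4.7548
R = v/ω = 0.25/0.75 = 0.3333
x' = 0 + 0.3333·(sin 4.7548 − sin 2.8798) = -0.4193
y' = 3 − 0.3333·(cos 4.7548 − cos 2.8798) = 2.6639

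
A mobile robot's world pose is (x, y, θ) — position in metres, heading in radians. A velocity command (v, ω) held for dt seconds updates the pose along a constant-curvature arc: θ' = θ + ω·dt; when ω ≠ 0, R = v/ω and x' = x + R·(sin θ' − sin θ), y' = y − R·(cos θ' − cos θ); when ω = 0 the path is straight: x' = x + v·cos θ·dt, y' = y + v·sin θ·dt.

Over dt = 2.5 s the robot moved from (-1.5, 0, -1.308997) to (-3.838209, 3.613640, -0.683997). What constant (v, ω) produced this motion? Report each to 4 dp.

v = -1.7500, ω = 0.2500

Δθ = -0.683997 − -1.308997 = 0.625000
ω = Δθ/dt = 0.625000/2.5 = 0.2500
R = −Δy/(cos θ' − cos θ) = -7.0000
v = R·ω = -7.0000·0.2500 = -1.7500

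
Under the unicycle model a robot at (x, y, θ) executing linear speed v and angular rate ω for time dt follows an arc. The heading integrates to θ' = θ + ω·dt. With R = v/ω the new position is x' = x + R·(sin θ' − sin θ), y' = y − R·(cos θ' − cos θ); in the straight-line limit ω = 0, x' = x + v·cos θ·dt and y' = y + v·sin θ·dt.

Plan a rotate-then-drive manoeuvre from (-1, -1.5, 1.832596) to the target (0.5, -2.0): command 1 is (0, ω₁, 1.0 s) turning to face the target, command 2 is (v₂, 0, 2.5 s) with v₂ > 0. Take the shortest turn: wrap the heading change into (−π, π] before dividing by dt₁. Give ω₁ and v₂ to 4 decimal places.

ω₁ = -2.1543, v₂ = 0.6325

heading to target = atan2(-2−-1.5, 0.5−-1) = -0.3218
Δθ = wrap(-0.3218 − 1.8326) = -2.1543; ω₁ = Δθ/dt₁ = -2.1543
distance = √((0.5−-1)² + (-2−-1.5)²) = 1.5811; v₂ = distance/dt₂ = 0.6325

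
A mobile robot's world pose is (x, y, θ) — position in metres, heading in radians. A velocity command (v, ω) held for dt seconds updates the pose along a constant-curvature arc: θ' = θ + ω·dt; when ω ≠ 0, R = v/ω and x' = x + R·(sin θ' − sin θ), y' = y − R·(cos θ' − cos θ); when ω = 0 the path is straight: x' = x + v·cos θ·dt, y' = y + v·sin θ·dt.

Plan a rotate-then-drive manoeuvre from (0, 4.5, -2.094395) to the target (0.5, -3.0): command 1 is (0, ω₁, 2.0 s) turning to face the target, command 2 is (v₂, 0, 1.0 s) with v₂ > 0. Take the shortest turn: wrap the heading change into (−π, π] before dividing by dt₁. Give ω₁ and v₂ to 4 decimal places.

ω₁ = 0.2951, v₂ = 7.5166

heading to target = atan2(-3−4.5, 0.5−0) = -1.5042
Δθ = wrap(-1.5042 − -2.0944) = 0.5902; ω₁ = Δθ/dt₁ = 0.2951
distance = √((0.5−0)² + (-3−4.5)²) = 7.5166; v₂ = distance/dt₂ = 7.5166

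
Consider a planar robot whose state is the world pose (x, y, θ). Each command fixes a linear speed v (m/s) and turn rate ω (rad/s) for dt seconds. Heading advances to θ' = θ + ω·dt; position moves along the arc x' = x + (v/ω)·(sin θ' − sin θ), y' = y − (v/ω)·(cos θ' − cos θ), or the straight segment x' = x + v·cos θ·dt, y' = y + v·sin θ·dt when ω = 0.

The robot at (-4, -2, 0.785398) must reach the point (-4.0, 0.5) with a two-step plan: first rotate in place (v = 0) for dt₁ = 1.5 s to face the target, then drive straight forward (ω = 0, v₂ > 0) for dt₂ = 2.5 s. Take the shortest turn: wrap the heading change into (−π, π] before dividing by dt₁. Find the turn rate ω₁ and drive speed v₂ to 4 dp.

heading to target = atan2(0.5−-2, -4−-4) = 1.5708
Δθ = wrap(1.5708 − 0.7854) = 0.7854; ω₁ = Δθ/dt₁ = 0.5236
distance = √((-4−-4)² + (0.5−-2)²) = 2.5000; v₂ = distance/dt₂ = 1.0000

ω₁ = 0.5236, v₂ = 1.0000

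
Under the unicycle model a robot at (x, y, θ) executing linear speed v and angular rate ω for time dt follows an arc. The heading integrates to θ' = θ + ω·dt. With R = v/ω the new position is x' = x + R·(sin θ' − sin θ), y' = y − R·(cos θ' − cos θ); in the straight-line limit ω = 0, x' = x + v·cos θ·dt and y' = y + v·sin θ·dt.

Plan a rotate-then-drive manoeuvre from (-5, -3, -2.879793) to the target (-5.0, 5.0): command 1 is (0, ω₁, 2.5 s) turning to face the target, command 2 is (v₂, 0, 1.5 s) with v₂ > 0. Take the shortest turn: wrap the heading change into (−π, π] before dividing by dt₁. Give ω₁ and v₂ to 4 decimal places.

ω₁ = -0.7330, v₂ = 5.3333

heading to target = atan2(5−-3, -5−-5) = 1.5708
Δθ = wrap(1.5708 − -2.8798) = -1.8326; ω₁ = Δθ/dt₁ = -0.7330
distance = √((-5−-5)² + (5−-3)²) = 8.0000; v₂ = distance/dt₂ = 5.3333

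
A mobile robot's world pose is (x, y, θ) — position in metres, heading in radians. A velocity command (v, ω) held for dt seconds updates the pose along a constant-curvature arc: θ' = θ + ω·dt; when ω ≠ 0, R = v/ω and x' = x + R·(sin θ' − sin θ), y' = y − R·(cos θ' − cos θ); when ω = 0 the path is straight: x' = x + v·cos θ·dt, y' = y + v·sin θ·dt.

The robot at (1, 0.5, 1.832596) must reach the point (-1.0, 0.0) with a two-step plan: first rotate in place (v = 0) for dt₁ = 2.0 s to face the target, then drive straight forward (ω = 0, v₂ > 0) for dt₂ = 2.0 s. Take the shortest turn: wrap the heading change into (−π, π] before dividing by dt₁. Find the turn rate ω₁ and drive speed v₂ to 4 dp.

heading to target = atan2(0−0.5, -1−1) = -2.8966
Δθ = wrap(-2.8966 − 1.8326) = 1.5540; ω₁ = Δθ/dt₁ = 0.7770
distance = √((-1−1)² + (0−0.5)²) = 2.0616; v₂ = distance/dt₂ = 1.0308

ω₁ = 0.7770, v₂ = 1.0308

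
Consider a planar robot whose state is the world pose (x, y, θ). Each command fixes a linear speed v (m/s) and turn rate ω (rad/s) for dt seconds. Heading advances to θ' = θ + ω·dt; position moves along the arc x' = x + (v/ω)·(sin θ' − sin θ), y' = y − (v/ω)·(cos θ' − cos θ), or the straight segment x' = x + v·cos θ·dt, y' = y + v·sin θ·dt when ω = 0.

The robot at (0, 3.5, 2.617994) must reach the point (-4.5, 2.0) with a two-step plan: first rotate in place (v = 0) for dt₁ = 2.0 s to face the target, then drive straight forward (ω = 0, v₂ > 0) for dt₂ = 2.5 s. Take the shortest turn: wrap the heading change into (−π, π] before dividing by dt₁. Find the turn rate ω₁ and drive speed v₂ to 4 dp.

ω₁ = 0.4227, v₂ = 1.8974

heading to target = atan2(2−3.5, -4.5−0) = -2.8198
Δθ = wrap(-2.8198 − 2.6180) = 0.8453; ω₁ = Δθ/dt₁ = 0.4227
distance = √((-4.5−0)² + (2−3.5)²) = 4.7434; v₂ = distance/dt₂ = 1.8974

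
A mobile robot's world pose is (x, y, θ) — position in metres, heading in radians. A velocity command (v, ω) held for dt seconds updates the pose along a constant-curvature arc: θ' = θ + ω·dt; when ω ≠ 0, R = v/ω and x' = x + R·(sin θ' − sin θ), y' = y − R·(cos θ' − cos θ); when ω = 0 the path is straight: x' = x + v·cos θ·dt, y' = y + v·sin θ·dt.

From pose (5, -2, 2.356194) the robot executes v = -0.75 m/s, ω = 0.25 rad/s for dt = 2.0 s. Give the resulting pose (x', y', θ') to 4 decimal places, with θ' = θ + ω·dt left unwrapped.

(6.2767, -2.7573, 2.8562)

θ' = 2.3562 + 0.25·2.0 = 2.8562
R = v/ω = -0.75/0.25 = -3.0000
x' = 5 + -3.0000·(sin 2.8562 − sin 2.3562) = 6.2767
y' = -2 − -3.0000·(cos 2.8562 − cos 2.3562) = -2.7573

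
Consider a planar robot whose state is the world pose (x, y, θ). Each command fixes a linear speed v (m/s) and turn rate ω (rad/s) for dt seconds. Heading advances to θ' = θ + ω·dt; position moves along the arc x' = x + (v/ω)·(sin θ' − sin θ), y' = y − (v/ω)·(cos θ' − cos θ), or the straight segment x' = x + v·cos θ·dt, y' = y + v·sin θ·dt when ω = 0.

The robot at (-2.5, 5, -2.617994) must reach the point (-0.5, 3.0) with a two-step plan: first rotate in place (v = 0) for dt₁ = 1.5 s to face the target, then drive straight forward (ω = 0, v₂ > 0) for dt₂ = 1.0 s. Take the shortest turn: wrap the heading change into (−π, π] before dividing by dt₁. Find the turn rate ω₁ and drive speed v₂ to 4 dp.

ω₁ = 1.2217, v₂ = 2.8284

heading to target = atan2(3−5, -0.5−-2.5) = -0.7854
Δθ = wrap(-0.7854 − -2.6180) = 1.8326; ω₁ = Δθ/dt₁ = 1.2217
distance = √((-0.5−-2.5)² + (3−5)²) = 2.8284; v₂ = distance/dt₂ = 2.8284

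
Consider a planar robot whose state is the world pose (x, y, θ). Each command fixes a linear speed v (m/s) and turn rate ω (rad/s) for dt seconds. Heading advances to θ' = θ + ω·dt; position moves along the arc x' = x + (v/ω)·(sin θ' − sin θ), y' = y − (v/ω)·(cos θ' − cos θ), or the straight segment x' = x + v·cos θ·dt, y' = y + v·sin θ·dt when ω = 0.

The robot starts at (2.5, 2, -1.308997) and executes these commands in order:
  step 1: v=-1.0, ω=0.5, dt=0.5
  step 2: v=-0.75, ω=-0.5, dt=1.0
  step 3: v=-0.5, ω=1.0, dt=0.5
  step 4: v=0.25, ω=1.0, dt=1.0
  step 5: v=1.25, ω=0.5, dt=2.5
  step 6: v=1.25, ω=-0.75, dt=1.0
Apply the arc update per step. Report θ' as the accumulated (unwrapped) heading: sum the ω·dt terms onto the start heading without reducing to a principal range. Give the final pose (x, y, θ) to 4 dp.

(5.5647, 5.7488, 0.4410)

step 1: θ'=-1.0590 (R=-2.0000) → pose (2.3119, 2.4619, -1.0590)
step 2: θ'=-1.5590 (R=1.5000) → pose (2.1198, 3.1788, -1.5590)
step 3: θ'=-1.0590 (R=-0.5000) → pose (2.0557, 3.4178, -1.0590)
step 4: θ'=-0.0590 (R=0.2500) → pose (2.2590, 3.2906, -0.0590)
step 5: θ'=1.1910 (R=2.5000) → pose (4.7282, 4.8595, 1.1910)
step 6: θ'=0.4410 (R=-1.6667) → pose (5.5647, 5.7488, 0.4410)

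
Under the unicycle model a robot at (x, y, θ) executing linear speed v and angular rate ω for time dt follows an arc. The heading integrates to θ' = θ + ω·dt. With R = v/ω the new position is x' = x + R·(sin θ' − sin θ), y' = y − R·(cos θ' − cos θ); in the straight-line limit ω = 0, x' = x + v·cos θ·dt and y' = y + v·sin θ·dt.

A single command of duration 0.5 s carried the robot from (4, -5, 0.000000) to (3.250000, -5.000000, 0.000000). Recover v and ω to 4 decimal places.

v = -1.5000, ω = 0.0000

Δθ = 0.000000 − 0.000000 = 0.000000
ω = Δθ/dt = 0.000000/0.5 = 0.0000
ω = 0 → v = (Δx·cos θ + Δy·sin θ)/dt = -1.5000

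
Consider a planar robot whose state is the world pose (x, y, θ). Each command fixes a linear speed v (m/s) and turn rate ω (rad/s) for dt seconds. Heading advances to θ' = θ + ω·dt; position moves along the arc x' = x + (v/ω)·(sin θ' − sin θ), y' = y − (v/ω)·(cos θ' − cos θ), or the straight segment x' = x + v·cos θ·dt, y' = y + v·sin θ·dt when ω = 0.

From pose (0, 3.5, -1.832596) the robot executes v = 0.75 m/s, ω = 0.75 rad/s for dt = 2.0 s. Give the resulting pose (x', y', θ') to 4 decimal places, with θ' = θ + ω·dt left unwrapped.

(0.6394, 2.2960, -0.3326)

θ' = -1.8326 + 0.75·2.0 = -0.3326
R = v/ω = 0.75/0.75 = 1.0000
x' = 0 + 1.0000·(sin -0.3326 − sin -1.8326) = 0.6394
y' = 3.5 − 1.0000·(cos -0.3326 − cos -1.8326) = 2.2960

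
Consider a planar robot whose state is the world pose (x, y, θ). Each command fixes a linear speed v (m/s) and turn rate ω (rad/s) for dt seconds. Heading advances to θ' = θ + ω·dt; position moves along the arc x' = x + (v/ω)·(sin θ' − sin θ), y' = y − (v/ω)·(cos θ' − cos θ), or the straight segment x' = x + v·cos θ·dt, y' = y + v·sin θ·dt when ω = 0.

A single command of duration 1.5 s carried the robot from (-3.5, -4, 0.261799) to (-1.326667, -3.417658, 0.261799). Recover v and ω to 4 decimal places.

v = 1.5000, ω = 0.0000

Δθ = 0.261799 − 0.261799 = 0.000000
ω = Δθ/dt = 0.000000/1.5 = 0.0000
ω = 0 → v = (Δx·cos θ + Δy·sin θ)/dt = 1.5000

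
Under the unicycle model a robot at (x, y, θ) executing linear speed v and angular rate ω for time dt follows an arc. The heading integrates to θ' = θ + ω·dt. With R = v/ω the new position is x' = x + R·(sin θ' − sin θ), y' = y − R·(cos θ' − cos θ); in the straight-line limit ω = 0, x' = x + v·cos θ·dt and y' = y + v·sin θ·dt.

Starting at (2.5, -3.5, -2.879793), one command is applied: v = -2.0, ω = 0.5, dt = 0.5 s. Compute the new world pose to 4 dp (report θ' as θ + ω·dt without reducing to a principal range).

θ' = -2.8798 + 0.5·0.5 = -2.6298
R = v/ω = -2.0/0.5 = -4.0000
x' = 2.5 + -4.0000·(sin -2.6298 − sin -2.8798) = 3.4237
y' = -3.5 − -4.0000·(cos -2.6298 − cos -2.8798) = -3.1238

(3.4237, -3.1238, -2.6298)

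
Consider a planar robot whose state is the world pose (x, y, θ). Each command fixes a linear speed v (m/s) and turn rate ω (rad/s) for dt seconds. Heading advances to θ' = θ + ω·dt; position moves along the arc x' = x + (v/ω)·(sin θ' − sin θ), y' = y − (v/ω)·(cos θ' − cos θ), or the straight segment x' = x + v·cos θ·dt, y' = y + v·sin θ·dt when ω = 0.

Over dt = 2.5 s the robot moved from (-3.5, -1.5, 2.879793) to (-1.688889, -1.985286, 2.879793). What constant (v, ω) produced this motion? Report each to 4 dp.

v = -0.7500, ω = 0.0000

Δθ = 2.879793 − 2.879793 = 0.000000
ω = Δθ/dt = 0.000000/2.5 = 0.0000
ω = 0 → v = (Δx·cos θ + Δy·sin θ)/dt = -0.7500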